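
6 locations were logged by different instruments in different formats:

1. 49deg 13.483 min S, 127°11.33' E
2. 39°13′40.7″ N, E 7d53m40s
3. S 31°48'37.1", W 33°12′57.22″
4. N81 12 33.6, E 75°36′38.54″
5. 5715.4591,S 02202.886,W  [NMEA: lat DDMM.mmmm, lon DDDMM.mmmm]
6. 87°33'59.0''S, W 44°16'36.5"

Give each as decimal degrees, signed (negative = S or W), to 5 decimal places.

1. -49.22472, 127.18883
2. 39.22797, 7.89444
3. -31.81031, -33.21589
4. 81.20933, 75.61071
5. -57.25765, -22.04810
6. -87.56639, -44.27681

Point 1:
  Lat: 13.483′ = 0.224717°; total 49.224717
  S → negative
  Lon: 127 + 11.33/60 = 127.188833
  E ⇒ keep positive
Point 2:
  Lat: 39° + 13/60 + 40.7/3600 = 39 + 0.216667 + 0.011306 = 39.227972
  N ⇒ keep positive
  Longitude: 53′ + 40″ = 53.66667′; 7 + 53.66667/60 = 7.894444
  E → positive
Point 3:
  φ: 31 + 48/60 + 37.1/3600 = 31.810306
  S → negative
  λ: 33 + 12/60 + 57.22/3600 = 33.215894
  W ⇒ negate
Point 4:
  Lat: 81 + 12/60 + 33.6/3600 = 81.209333
  N → positive
  Longitude: 75° + 36/60 + 38.54/3600 = 75 + 0.600000 + 0.010706 = 75.610706
  E ⇒ keep positive
Point 5:
  Lat: degrees = first 2 digits = 57, minutes = 15.4591; 57 + 15.4591/60 = 57.257652
  S → negative
  λ: split at 3 digits → 022° and 2.886′; 22 + 2.886/60 = 22.048100
  W ⇒ negate
Point 6:
  φ: 87° + 33/60 + 59/3600 = 87 + 0.550000 + 0.016389 = 87.566389
  S ⇒ negate
  Lon: 44 + 16/60 + 36.5/3600 = 44.276806
  hemisphere W, so the sign is −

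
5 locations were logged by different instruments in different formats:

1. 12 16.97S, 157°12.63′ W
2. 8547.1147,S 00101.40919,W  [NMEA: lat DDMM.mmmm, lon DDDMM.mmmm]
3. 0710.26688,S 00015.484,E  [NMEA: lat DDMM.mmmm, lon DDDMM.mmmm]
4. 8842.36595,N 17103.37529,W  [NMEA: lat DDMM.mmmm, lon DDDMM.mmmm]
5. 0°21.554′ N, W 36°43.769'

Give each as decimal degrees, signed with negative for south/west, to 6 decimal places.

Point 1:
  φ: 12 + 16.97/60 = 12.2828333
  hemisphere S, so the sign is −
  Lon: 157 + 12.63/60 = 157.2105000
  W ⇒ negate
Point 2:
  Latitude: split at 2 digits → 85° and 47.1147′; 85 + 47.1147/60 = 85.7852450
  S → negative
  Lon: split at 3 digits → 001° and 1.40919′; 1 + 1.40919/60 = 1.0234865
  hemisphere W, so the sign is −
Point 3:
  φ: split at 2 digits → 07° and 10.26688′; 7 + 10.26688/60 = 7.1711147
  S → negative
  Longitude: degrees = first 3 digits = 0, minutes = 15.484; 0 + 15.484/60 = 0.2580667
  E ⇒ keep positive
Point 4:
  Lat: degrees = first 2 digits = 88, minutes = 42.36595; 88 + 42.36595/60 = 88.7060992
  N → positive
  Lon: split at 3 digits → 171° and 3.37529′; 171 + 3.37529/60 = 171.0562548
  W → negative
Point 5:
  Lat: 21.554′ = 0.359233°; total 0.3592333
  N → positive
  λ: 43.769′ = 0.729483°; total 36.7294833
  W ⇒ negate

1. -12.282833, -157.210500
2. -85.785245, -1.023487
3. -7.171115, 0.258067
4. 88.706099, -171.056255
5. 0.359233, -36.729483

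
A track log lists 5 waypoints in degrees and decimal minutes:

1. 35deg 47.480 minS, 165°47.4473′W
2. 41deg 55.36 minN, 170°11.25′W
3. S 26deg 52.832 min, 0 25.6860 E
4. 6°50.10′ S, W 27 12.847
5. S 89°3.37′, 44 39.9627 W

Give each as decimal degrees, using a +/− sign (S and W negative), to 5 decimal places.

1. -35.79133, -165.79079
2. 41.92267, -170.18750
3. -26.88053, 0.42810
4. -6.83500, -27.21412
5. -89.05617, -44.66605

Point 1:
  φ: 35 + 47.48/60 = 35.791333
  hemisphere S, so the sign is −
  Longitude: 165 + 47.4473/60 = 165.790788
  W ⇒ negate
Point 2:
  Lat: 55.36′ = 0.922667°; total 41.922667
  N ⇒ keep positive
  Longitude: 11.25′ = 0.187500°; total 170.187500
  W → negative
Point 3:
  Lat: 52.832′ = 0.880533°; total 26.880533
  hemisphere S, so the sign is −
  Longitude: 25.686′ = 0.428100°; total 0.428100
  E ⇒ keep positive
Point 4:
  φ: 50.1′ = 0.835000°; total 6.835000
  S → negative
  Longitude: 27 + 12.847/60 = 27.214117
  W ⇒ negate
Point 5:
  Lat: 3.37′ = 0.056167°; total 89.056167
  hemisphere S, so the sign is −
  λ: 44 + 39.9627/60 = 44.666045
  W ⇒ negate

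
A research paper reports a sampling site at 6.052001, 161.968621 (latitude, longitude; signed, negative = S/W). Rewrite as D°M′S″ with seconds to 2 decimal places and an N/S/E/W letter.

φ: whole degrees 6; 3.12006′ → 3′ and 7.2036″
Longitude: whole degrees 161; 58.11726′ → 58′ and 7.0356″

6°03′7.20″ N, 161°58′7.04″ E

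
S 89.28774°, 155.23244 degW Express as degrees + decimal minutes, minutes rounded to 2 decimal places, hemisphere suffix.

89° 17.26′ S, 155° 13.95′ W

Latitude: minutes = (89.287740 − 89) × 60 = 17.2644
λ: 155° + 0.232440 × 60 = 155° 13.9464′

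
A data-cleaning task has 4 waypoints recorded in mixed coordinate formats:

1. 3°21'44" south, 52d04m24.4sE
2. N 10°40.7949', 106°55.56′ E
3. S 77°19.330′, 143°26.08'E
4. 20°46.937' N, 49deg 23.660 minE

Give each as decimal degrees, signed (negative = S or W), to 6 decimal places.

Point 1:
  φ: 3° + 21/60 + 44/3600 = 3 + 0.350000 + 0.012222 = 3.3622222
  S → negative
  Longitude: 52 + 4/60 + 24.4/3600 = 52.0734444
  E ⇒ keep positive
Point 2:
  φ: 10 + 40.7949/60 = 10.6799150
  N ⇒ keep positive
  λ: 106 + 55.56/60 = 106.9260000
  E ⇒ keep positive
Point 3:
  φ: 77 + 19.33/60 = 77.3221667
  S → negative
  Longitude: 143 + 26.08/60 = 143.4346667
  E ⇒ keep positive
Point 4:
  Lat: 46.937′ = 0.782283°; total 20.7822833
  N → positive
  λ: 23.66′ = 0.394333°; total 49.3943333
  E ⇒ keep positive

1. -3.362222, 52.073444
2. 10.679915, 106.926000
3. -77.322167, 143.434667
4. 20.782283, 49.394333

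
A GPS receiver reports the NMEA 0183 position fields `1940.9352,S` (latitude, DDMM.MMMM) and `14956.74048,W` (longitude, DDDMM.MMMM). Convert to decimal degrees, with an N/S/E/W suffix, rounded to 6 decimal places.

19.682253° S, 149.945675° W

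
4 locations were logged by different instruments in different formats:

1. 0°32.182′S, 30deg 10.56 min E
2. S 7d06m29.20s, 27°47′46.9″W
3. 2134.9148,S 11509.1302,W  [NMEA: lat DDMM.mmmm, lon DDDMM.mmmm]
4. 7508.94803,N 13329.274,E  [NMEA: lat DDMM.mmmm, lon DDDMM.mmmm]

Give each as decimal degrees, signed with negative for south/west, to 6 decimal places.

1. -0.536367, 30.176000
2. -7.108111, -27.796361
3. -21.581913, -115.152170
4. 75.149134, 133.487900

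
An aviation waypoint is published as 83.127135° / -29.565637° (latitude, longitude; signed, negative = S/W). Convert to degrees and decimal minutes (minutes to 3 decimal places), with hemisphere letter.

φ: fractional part 0.127135 → 7.62810 minutes
Longitude is negative → W; |value| = 29.565637
Longitude: minutes = (29.565637 − 29) × 60 = 33.93822

83° 7.628′ N, 29° 33.938′ W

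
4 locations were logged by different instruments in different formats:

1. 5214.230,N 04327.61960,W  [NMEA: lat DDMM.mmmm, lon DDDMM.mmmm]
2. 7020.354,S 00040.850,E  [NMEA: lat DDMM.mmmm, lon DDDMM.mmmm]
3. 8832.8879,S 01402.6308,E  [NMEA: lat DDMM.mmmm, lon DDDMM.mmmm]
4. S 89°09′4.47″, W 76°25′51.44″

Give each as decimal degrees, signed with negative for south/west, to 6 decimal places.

1. 52.237167, -43.460327
2. -70.339233, 0.680833
3. -88.548132, 14.043847
4. -89.151242, -76.430956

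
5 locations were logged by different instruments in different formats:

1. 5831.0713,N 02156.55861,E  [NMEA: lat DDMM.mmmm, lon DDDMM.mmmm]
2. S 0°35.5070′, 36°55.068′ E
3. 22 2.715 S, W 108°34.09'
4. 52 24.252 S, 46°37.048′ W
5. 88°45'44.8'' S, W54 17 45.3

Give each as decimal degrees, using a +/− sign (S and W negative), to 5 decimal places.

Point 1:
  φ: degrees = first 2 digits = 58, minutes = 31.0713; 58 + 31.0713/60 = 58.517855
  N → positive
  λ: split at 3 digits → 021° and 56.55861′; 21 + 56.55861/60 = 21.942644
  E ⇒ keep positive
Point 2:
  Lat: 35.507′ = 0.591783°; total 0.591783
  hemisphere S, so the sign is −
  Longitude: 36 + 55.068/60 = 36.917800
  E ⇒ keep positive
Point 3:
  Lat: 2.715′ = 0.045250°; total 22.045250
  S → negative
  Lon: 108 + 34.09/60 = 108.568167
  W → negative
Point 4:
  Lat: 52 + 24.252/60 = 52.404200
  S → negative
  Lon: 37.048′ = 0.617467°; total 46.617467
  W ⇒ negate
Point 5:
  φ: 88 + 45/60 + 44.8/3600 = 88.762444
  S → negative
  Lon: 54° + 17/60 + 45.3/3600 = 54 + 0.283333 + 0.012583 = 54.295917
  hemisphere W, so the sign is −

1. 58.51786, 21.94264
2. -0.59178, 36.91780
3. -22.04525, -108.56817
4. -52.40420, -46.61747
5. -88.76244, -54.29592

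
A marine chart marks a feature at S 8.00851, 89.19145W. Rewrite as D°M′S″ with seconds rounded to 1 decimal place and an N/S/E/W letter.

Latitude: whole degrees 8; 0.51060′ → 0′ and 30.636″
Lon: 0.191450 × 60 = 11.48700′ → 11′, remainder × 60 = 29.220″

8°00′30.6″ S, 89°11′29.2″ W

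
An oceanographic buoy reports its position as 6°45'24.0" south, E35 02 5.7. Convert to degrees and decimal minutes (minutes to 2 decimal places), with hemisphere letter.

Latitude: seconds/60 = 0.40000; minutes = 45 + 0.40000 = 45.4000
Longitude: seconds/60 = 0.09500; minutes = 2 + 0.09500 = 2.0950

6° 45.40′ S, 35° 2.10′ E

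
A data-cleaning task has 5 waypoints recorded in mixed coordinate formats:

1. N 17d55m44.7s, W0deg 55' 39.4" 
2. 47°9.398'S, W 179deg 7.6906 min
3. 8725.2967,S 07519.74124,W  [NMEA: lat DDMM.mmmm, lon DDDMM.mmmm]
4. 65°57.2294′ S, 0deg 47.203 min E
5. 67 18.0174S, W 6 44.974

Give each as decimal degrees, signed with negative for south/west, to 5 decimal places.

Point 1:
  Lat: 55′ + 44.7″ = 55.74500′; 17 + 55.74500/60 = 17.929083
  N ⇒ keep positive
  Lon: 0 + 55/60 + 39.4/3600 = 0.927611
  hemisphere W, so the sign is −
Point 2:
  Lat: 9.398′ = 0.156633°; total 47.156633
  S → negative
  Lon: 179 + 7.6906/60 = 179.128177
  W → negative
Point 3:
  Latitude: degrees = first 2 digits = 87, minutes = 25.2967; 87 + 25.2967/60 = 87.421612
  hemisphere S, so the sign is −
  Longitude: degrees = first 3 digits = 75, minutes = 19.74124; 75 + 19.74124/60 = 75.329021
  W → negative
Point 4:
  Lat: 57.2294′ = 0.953823°; total 65.953823
  S ⇒ negate
  Longitude: 0 + 47.203/60 = 0.786717
  E → positive
Point 5:
  Latitude: 67 + 18.0174/60 = 67.300290
  S → negative
  λ: 44.974′ = 0.749567°; total 6.749567
  W ⇒ negate

1. 17.92908, -0.92761
2. -47.15663, -179.12818
3. -87.42161, -75.32902
4. -65.95382, 0.78672
5. -67.30029, -6.74957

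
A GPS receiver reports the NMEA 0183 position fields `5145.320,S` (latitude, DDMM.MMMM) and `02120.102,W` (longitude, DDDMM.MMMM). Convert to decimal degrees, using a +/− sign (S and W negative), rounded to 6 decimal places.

Lat: degrees = first 2 digits = 51, minutes = 45.32; 51 + 45.32/60 = 51.7553333
hemisphere S, so the sign is −
Lon: split at 3 digits → 021° and 20.102′; 21 + 20.102/60 = 21.3350333
W ⇒ negate

-51.755333, -21.335033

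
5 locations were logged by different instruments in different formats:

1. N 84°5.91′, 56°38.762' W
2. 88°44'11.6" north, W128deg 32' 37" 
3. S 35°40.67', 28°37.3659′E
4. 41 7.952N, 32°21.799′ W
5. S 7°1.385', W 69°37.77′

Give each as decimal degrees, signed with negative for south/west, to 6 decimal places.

Point 1:
  φ: 5.91′ = 0.098500°; total 84.0985000
  N ⇒ keep positive
  Lon: 38.762′ = 0.646033°; total 56.6460333
  W ⇒ negate
Point 2:
  φ: 44′ + 11.6″ = 44.19333′; 88 + 44.19333/60 = 88.7365556
  N → positive
  λ: 32′ + 37″ = 32.61667′; 128 + 32.61667/60 = 128.5436111
  W ⇒ negate
Point 3:
  φ: 35 + 40.67/60 = 35.6778333
  S → negative
  Lon: 28 + 37.3659/60 = 28.6227650
  E → positive
Point 4:
  Latitude: 41 + 7.952/60 = 41.1325333
  N ⇒ keep positive
  Lon: 21.799′ = 0.363317°; total 32.3633167
  W → negative
Point 5:
  Lat: 7 + 1.385/60 = 7.0230833
  S ⇒ negate
  λ: 69 + 37.77/60 = 69.6295000
  W ⇒ negate

1. 84.098500, -56.646033
2. 88.736556, -128.543611
3. -35.677833, 28.622765
4. 41.132533, -32.363317
5. -7.023083, -69.629500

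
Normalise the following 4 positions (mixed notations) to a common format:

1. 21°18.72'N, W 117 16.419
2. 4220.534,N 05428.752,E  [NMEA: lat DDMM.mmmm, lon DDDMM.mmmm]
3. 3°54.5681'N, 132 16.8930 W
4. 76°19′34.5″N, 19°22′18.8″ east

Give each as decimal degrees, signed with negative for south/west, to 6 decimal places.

1. 21.312000, -117.273650
2. 42.342233, 54.479200
3. 3.909468, -132.281550
4. 76.326250, 19.371889

Point 1:
  Lat: 18.72′ = 0.312000°; total 21.3120000
  N ⇒ keep positive
  Lon: 117 + 16.419/60 = 117.2736500
  W → negative
Point 2:
  φ: split at 2 digits → 42° and 20.534′; 42 + 20.534/60 = 42.3422333
  N ⇒ keep positive
  Longitude: degrees = first 3 digits = 54, minutes = 28.752; 54 + 28.752/60 = 54.4792000
  E → positive
Point 3:
  Lat: 54.5681′ = 0.909468°; total 3.9094683
  N → positive
  Longitude: 16.893′ = 0.281550°; total 132.2815500
  W → negative
Point 4:
  Latitude: 19′ + 34.5″ = 19.57500′; 76 + 19.57500/60 = 76.3262500
  N → positive
  Longitude: 19° + 22/60 + 18.8/3600 = 19 + 0.366667 + 0.005222 = 19.3718889
  E ⇒ keep positive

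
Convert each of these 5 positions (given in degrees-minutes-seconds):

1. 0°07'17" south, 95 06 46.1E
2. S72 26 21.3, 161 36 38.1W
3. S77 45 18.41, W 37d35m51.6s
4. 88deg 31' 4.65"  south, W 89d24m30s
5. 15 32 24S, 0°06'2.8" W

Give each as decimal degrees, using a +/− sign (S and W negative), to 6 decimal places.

1. -0.121389, 95.112806
2. -72.439250, -161.610583
3. -77.755114, -37.597667
4. -88.517958, -89.408333
5. -15.540000, -0.100778

Point 1:
  Latitude: 7′ + 17″ = 7.28333′; 0 + 7.28333/60 = 0.1213889
  hemisphere S, so the sign is −
  Lon: 95° + 6/60 + 46.1/3600 = 95 + 0.100000 + 0.012806 = 95.1128056
  E ⇒ keep positive
Point 2:
  Lat: 26′ + 21.3″ = 26.35500′; 72 + 26.35500/60 = 72.4392500
  S → negative
  Longitude: 36′ + 38.1″ = 36.63500′; 161 + 36.63500/60 = 161.6105833
  W ⇒ negate
Point 3:
  Latitude: 77 + 45/60 + 18.41/3600 = 77.7551139
  S ⇒ negate
  Lon: 37 + 35/60 + 51.6/3600 = 37.5976667
  W ⇒ negate
Point 4:
  Lat: 31′ + 4.65″ = 31.07750′; 88 + 31.07750/60 = 88.5179583
  hemisphere S, so the sign is −
  λ: 89 + 24/60 + 30/3600 = 89.4083333
  W ⇒ negate
Point 5:
  Lat: 15° + 32/60 + 24/3600 = 15 + 0.533333 + 0.006667 = 15.5400000
  S ⇒ negate
  λ: 6′ + 2.8″ = 6.04667′; 0 + 6.04667/60 = 0.1007778
  W → negative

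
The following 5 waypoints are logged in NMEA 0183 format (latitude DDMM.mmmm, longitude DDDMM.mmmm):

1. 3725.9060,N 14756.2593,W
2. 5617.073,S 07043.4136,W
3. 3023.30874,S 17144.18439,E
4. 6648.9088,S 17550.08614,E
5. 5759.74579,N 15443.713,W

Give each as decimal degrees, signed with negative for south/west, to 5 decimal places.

Point 1:
  φ: split at 2 digits → 37° and 25.906′; 37 + 25.906/60 = 37.431767
  N → positive
  λ: split at 3 digits → 147° and 56.2593′; 147 + 56.2593/60 = 147.937655
  W → negative
Point 2:
  Latitude: degrees = first 2 digits = 56, minutes = 17.073; 56 + 17.073/60 = 56.284550
  hemisphere S, so the sign is −
  Lon: degrees = first 3 digits = 70, minutes = 43.4136; 70 + 43.4136/60 = 70.723560
  hemisphere W, so the sign is −
Point 3:
  Lat: split at 2 digits → 30° and 23.30874′; 30 + 23.30874/60 = 30.388479
  S ⇒ negate
  Longitude: degrees = first 3 digits = 171, minutes = 44.18439; 171 + 44.18439/60 = 171.736407
  E ⇒ keep positive
Point 4:
  Latitude: split at 2 digits → 66° and 48.9088′; 66 + 48.9088/60 = 66.815147
  S → negative
  λ: degrees = first 3 digits = 175, minutes = 50.08614; 175 + 50.08614/60 = 175.834769
  E ⇒ keep positive
Point 5:
  Lat: degrees = first 2 digits = 57, minutes = 59.74579; 57 + 59.74579/60 = 57.995763
  N ⇒ keep positive
  Lon: split at 3 digits → 154° and 43.713′; 154 + 43.713/60 = 154.728550
  hemisphere W, so the sign is −

1. 37.43177, -147.93766
2. -56.28455, -70.72356
3. -30.38848, 171.73641
4. -66.81515, 175.83477
5. 57.99576, -154.72855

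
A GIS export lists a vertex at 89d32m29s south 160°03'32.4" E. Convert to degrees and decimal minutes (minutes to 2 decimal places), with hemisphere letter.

89° 32.48′ S, 160° 3.54′ E

Lat: seconds/60 = 0.48333; minutes = 32 + 0.48333 = 32.4833
Longitude: 3 + 32.4/60 = 3.5400′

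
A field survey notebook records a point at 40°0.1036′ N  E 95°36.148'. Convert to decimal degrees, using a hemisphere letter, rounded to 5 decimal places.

40.00173° N, 95.60247° E

Lat: 0.1036′ = 0.001727°; total 40.001727
Lon: 36.148′ = 0.602467°; total 95.602467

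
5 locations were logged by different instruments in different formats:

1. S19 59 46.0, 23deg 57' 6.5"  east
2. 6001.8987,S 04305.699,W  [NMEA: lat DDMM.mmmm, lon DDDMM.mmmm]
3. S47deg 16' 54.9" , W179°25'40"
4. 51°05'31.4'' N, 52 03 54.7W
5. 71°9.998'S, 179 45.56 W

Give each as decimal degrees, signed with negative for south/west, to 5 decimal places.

1. -19.99611, 23.95181
2. -60.03165, -43.09498
3. -47.28192, -179.42778
4. 51.09206, -52.06519
5. -71.16663, -179.75933

Point 1:
  φ: 59′ + 46″ = 59.76667′; 19 + 59.76667/60 = 19.996111
  hemisphere S, so the sign is −
  Lon: 57′ + 6.5″ = 57.10833′; 23 + 57.10833/60 = 23.951806
  E → positive
Point 2:
  φ: degrees = first 2 digits = 60, minutes = 1.8987; 60 + 1.8987/60 = 60.031645
  S ⇒ negate
  Longitude: degrees = first 3 digits = 43, minutes = 5.699; 43 + 5.699/60 = 43.094983
  W → negative
Point 3:
  Latitude: 47 + 16/60 + 54.9/3600 = 47.281917
  S ⇒ negate
  Longitude: 179 + 25/60 + 40/3600 = 179.427778
  W → negative
Point 4:
  Latitude: 5′ + 31.4″ = 5.52333′; 51 + 5.52333/60 = 51.092056
  N → positive
  λ: 52 + 3/60 + 54.7/3600 = 52.065194
  W ⇒ negate
Point 5:
  Lat: 71 + 9.998/60 = 71.166633
  S → negative
  Lon: 179 + 45.56/60 = 179.759333
  hemisphere W, so the sign is −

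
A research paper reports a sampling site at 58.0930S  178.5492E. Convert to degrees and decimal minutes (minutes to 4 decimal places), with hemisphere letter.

φ: minutes = (58.093000 − 58) × 60 = 5.580000
λ: minutes = (178.549200 − 178) × 60 = 32.952000

58° 5.5800′ S, 178° 32.9520′ E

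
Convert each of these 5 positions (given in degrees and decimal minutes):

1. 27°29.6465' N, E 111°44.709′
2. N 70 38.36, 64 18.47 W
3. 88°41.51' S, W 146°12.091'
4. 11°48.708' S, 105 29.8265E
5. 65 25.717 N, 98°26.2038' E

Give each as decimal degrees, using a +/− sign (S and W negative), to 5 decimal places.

1. 27.49411, 111.74515
2. 70.63933, -64.30783
3. -88.69183, -146.20152
4. -11.81180, 105.49711
5. 65.42862, 98.43673

Point 1:
  Latitude: 27 + 29.6465/60 = 27.494108
  N → positive
  Longitude: 44.709′ = 0.745150°; total 111.745150
  E ⇒ keep positive
Point 2:
  Lat: 70 + 38.36/60 = 70.639333
  N → positive
  Lon: 18.47′ = 0.307833°; total 64.307833
  W ⇒ negate
Point 3:
  Latitude: 41.51′ = 0.691833°; total 88.691833
  S ⇒ negate
  λ: 146 + 12.091/60 = 146.201517
  W ⇒ negate
Point 4:
  Latitude: 11 + 48.708/60 = 11.811800
  hemisphere S, so the sign is −
  Longitude: 105 + 29.8265/60 = 105.497108
  E ⇒ keep positive
Point 5:
  Latitude: 65 + 25.717/60 = 65.428617
  N → positive
  Lon: 98 + 26.2038/60 = 98.436730
  E ⇒ keep positive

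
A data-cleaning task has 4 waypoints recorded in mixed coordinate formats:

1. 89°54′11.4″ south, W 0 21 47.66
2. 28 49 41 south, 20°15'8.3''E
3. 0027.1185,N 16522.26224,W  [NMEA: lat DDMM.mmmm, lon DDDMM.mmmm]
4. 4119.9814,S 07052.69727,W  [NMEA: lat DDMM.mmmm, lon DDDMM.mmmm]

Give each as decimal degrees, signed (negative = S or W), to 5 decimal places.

Point 1:
  φ: 89° + 54/60 + 11.4/3600 = 89 + 0.900000 + 0.003167 = 89.903167
  hemisphere S, so the sign is −
  Lon: 0 + 21/60 + 47.66/3600 = 0.363239
  W → negative
Point 2:
  Latitude: 28 + 49/60 + 41/3600 = 28.828056
  S → negative
  λ: 15′ + 8.3″ = 15.13833′; 20 + 15.13833/60 = 20.252306
  E → positive
Point 3:
  Latitude: degrees = first 2 digits = 0, minutes = 27.1185; 0 + 27.1185/60 = 0.451975
  N → positive
  Lon: split at 3 digits → 165° and 22.26224′; 165 + 22.26224/60 = 165.371037
  hemisphere W, so the sign is −
Point 4:
  Latitude: degrees = first 2 digits = 41, minutes = 19.9814; 41 + 19.9814/60 = 41.333023
  S ⇒ negate
  Longitude: split at 3 digits → 070° and 52.69727′; 70 + 52.69727/60 = 70.878288
  W ⇒ negate

1. -89.90317, -0.36324
2. -28.82806, 20.25231
3. 0.45198, -165.37104
4. -41.33302, -70.87829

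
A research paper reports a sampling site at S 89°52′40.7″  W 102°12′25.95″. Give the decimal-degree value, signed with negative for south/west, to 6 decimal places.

-89.877972, -102.207208

Latitude: 52′ + 40.7″ = 52.67833′; 89 + 52.67833/60 = 89.8779722
hemisphere S, so the sign is −
λ: 102 + 12/60 + 25.95/3600 = 102.2072083
W → negative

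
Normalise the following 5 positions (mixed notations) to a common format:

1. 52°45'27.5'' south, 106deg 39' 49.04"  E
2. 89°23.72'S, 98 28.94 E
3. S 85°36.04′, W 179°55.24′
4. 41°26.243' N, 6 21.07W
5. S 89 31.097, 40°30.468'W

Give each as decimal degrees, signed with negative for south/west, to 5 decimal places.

1. -52.75764, 106.66362
2. -89.39533, 98.48233
3. -85.60067, -179.92067
4. 41.43738, -6.35117
5. -89.51828, -40.50780

Point 1:
  Lat: 52 + 45/60 + 27.5/3600 = 52.757639
  S → negative
  Longitude: 106 + 39/60 + 49.04/3600 = 106.663622
  E ⇒ keep positive
Point 2:
  Lat: 89 + 23.72/60 = 89.395333
  S → negative
  Lon: 98 + 28.94/60 = 98.482333
  E → positive
Point 3:
  Lat: 36.04′ = 0.600667°; total 85.600667
  hemisphere S, so the sign is −
  λ: 179 + 55.24/60 = 179.920667
  hemisphere W, so the sign is −
Point 4:
  Lat: 26.243′ = 0.437383°; total 41.437383
  N → positive
  λ: 21.07′ = 0.351167°; total 6.351167
  hemisphere W, so the sign is −
Point 5:
  Latitude: 31.097′ = 0.518283°; total 89.518283
  S ⇒ negate
  Lon: 30.468′ = 0.507800°; total 40.507800
  W ⇒ negate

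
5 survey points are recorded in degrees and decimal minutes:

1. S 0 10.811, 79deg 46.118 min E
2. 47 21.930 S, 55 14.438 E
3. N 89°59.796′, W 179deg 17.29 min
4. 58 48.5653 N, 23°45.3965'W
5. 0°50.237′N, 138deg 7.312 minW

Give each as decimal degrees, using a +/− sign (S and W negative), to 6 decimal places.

1. -0.180183, 79.768633
2. -47.365500, 55.240633
3. 89.996600, -179.288167
4. 58.809422, -23.756608
5. 0.837283, -138.121867

Point 1:
  Lat: 10.811′ = 0.180183°; total 0.1801833
  hemisphere S, so the sign is −
  Lon: 46.118′ = 0.768633°; total 79.7686333
  E → positive
Point 2:
  φ: 47 + 21.93/60 = 47.3655000
  hemisphere S, so the sign is −
  λ: 14.438′ = 0.240633°; total 55.2406333
  E → positive
Point 3:
  Latitude: 59.796′ = 0.996600°; total 89.9966000
  N → positive
  λ: 179 + 17.29/60 = 179.2881667
  hemisphere W, so the sign is −
Point 4:
  φ: 48.5653′ = 0.809422°; total 58.8094217
  N ⇒ keep positive
  Lon: 23 + 45.3965/60 = 23.7566083
  W → negative
Point 5:
  φ: 50.237′ = 0.837283°; total 0.8372833
  N ⇒ keep positive
  Longitude: 7.312′ = 0.121867°; total 138.1218667
  hemisphere W, so the sign is −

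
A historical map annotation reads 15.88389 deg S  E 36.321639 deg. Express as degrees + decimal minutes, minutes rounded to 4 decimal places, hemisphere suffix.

15° 53.0334′ S, 36° 19.2983′ E

Lat: minutes = (15.883890 − 15) × 60 = 53.033400
Longitude: 36° + 0.321639 × 60 = 36° 19.298340′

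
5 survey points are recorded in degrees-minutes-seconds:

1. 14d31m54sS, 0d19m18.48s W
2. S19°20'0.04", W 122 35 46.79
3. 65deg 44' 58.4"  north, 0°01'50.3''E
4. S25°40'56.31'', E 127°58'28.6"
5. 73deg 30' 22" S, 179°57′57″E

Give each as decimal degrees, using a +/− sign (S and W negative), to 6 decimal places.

Point 1:
  Lat: 14 + 31/60 + 54/3600 = 14.5316667
  S ⇒ negate
  Longitude: 0 + 19/60 + 18.48/3600 = 0.3218000
  W ⇒ negate
Point 2:
  Lat: 19 + 20/60 + 0.04/3600 = 19.3333444
  S ⇒ negate
  λ: 122° + 35/60 + 46.79/3600 = 122 + 0.583333 + 0.012997 = 122.5963306
  W → negative
Point 3:
  Latitude: 65° + 44/60 + 58.4/3600 = 65 + 0.733333 + 0.016222 = 65.7495556
  N → positive
  Lon: 0° + 1/60 + 50.3/3600 = 0 + 0.016667 + 0.013972 = 0.0306389
  E ⇒ keep positive
Point 4:
  Lat: 25° + 40/60 + 56.31/3600 = 25 + 0.666667 + 0.015642 = 25.6823083
  S → negative
  λ: 58′ + 28.6″ = 58.47667′; 127 + 58.47667/60 = 127.9746111
  E ⇒ keep positive
Point 5:
  φ: 73° + 30/60 + 22/3600 = 73 + 0.500000 + 0.006111 = 73.5061111
  hemisphere S, so the sign is −
  λ: 57′ + 57″ = 57.95000′; 179 + 57.95000/60 = 179.9658333
  E ⇒ keep positive

1. -14.531667, -0.321800
2. -19.333344, -122.596331
3. 65.749556, 0.030639
4. -25.682308, 127.974611
5. -73.506111, 179.965833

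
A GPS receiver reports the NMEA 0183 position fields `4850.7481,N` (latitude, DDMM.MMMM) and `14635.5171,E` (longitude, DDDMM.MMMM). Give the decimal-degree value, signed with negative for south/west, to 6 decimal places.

Lat: split at 2 digits → 48° and 50.7481′; 48 + 50.7481/60 = 48.8458017
N → positive
Lon: degrees = first 3 digits = 146, minutes = 35.5171; 146 + 35.5171/60 = 146.5919517
E ⇒ keep positive

48.845802, 146.591952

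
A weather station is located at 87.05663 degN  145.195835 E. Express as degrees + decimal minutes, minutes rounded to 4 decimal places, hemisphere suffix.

Lat: fractional part 0.056630 → 3.397800 minutes
Longitude: fractional part 0.195835 → 11.750100 minutes

87° 3.3978′ N, 145° 11.7501′ E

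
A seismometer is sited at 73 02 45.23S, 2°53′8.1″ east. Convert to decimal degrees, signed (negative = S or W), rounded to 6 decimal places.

-73.045897, 2.885583

Lat: 2′ + 45.23″ = 2.75383′; 73 + 2.75383/60 = 73.0458972
hemisphere S, so the sign is −
Longitude: 2° + 53/60 + 8.1/3600 = 2 + 0.883333 + 0.002250 = 2.8855833
E → positive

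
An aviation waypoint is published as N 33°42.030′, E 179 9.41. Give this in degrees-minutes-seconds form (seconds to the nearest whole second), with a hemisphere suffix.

33°42′2″ N, 179°09′25″ E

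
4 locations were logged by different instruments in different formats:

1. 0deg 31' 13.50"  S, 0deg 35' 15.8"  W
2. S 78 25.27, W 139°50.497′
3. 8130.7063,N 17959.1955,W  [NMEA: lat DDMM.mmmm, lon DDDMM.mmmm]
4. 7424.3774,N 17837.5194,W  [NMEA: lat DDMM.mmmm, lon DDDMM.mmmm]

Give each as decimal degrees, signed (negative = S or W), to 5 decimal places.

Point 1:
  Lat: 31′ + 13.5″ = 31.22500′; 0 + 31.22500/60 = 0.520417
  hemisphere S, so the sign is −
  λ: 35′ + 15.8″ = 35.26333′; 0 + 35.26333/60 = 0.587722
  hemisphere W, so the sign is −
Point 2:
  φ: 25.27′ = 0.421167°; total 78.421167
  S → negative
  Lon: 139 + 50.497/60 = 139.841617
  W ⇒ negate
Point 3:
  Lat: degrees = first 2 digits = 81, minutes = 30.7063; 81 + 30.7063/60 = 81.511772
  N → positive
  Lon: split at 3 digits → 179° and 59.1955′; 179 + 59.1955/60 = 179.986592
  hemisphere W, so the sign is −
Point 4:
  φ: degrees = first 2 digits = 74, minutes = 24.3774; 74 + 24.3774/60 = 74.406290
  N → positive
  Lon: degrees = first 3 digits = 178, minutes = 37.5194; 178 + 37.5194/60 = 178.625323
  W ⇒ negate

1. -0.52042, -0.58772
2. -78.42117, -139.84162
3. 81.51177, -179.98659
4. 74.40629, -178.62532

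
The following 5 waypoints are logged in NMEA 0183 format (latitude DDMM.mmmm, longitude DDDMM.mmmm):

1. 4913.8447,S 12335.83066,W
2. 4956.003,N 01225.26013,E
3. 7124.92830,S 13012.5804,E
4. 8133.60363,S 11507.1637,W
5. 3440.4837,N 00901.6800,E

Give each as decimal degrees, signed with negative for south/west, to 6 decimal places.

1. -49.230745, -123.597178
2. 49.933383, 12.421002
3. -71.415472, 130.209673
4. -81.560061, -115.119395
5. 34.674728, 9.028000

Point 1:
  Latitude: split at 2 digits → 49° and 13.8447′; 49 + 13.8447/60 = 49.2307450
  S → negative
  Longitude: degrees = first 3 digits = 123, minutes = 35.83066; 123 + 35.83066/60 = 123.5971777
  W ⇒ negate
Point 2:
  φ: split at 2 digits → 49° and 56.003′; 49 + 56.003/60 = 49.9333833
  N ⇒ keep positive
  Longitude: degrees = first 3 digits = 12, minutes = 25.26013; 12 + 25.26013/60 = 12.4210022
  E → positive
Point 3:
  φ: degrees = first 2 digits = 71, minutes = 24.9283; 71 + 24.9283/60 = 71.4154717
  S → negative
  Longitude: degrees = first 3 digits = 130, minutes = 12.5804; 130 + 12.5804/60 = 130.2096733
  E → positive
Point 4:
  φ: degrees = first 2 digits = 81, minutes = 33.60363; 81 + 33.60363/60 = 81.5600605
  hemisphere S, so the sign is −
  Lon: degrees = first 3 digits = 115, minutes = 7.1637; 115 + 7.1637/60 = 115.1193950
  W ⇒ negate
Point 5:
  Latitude: degrees = first 2 digits = 34, minutes = 40.4837; 34 + 40.4837/60 = 34.6747283
  N → positive
  Longitude: degrees = first 3 digits = 9, minutes = 1.68; 9 + 1.68/60 = 9.0280000
  E ⇒ keep positive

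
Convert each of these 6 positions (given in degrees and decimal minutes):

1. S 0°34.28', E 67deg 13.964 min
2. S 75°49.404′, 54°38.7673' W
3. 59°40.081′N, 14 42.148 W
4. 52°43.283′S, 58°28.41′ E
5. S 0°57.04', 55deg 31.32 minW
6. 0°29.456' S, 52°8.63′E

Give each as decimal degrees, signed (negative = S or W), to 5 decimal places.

1. -0.57133, 67.23273
2. -75.82340, -54.64612
3. 59.66802, -14.70247
4. -52.72138, 58.47350
5. -0.95067, -55.52200
6. -0.49093, 52.14383

Point 1:
  Lat: 34.28′ = 0.571333°; total 0.571333
  hemisphere S, so the sign is −
  λ: 67 + 13.964/60 = 67.232733
  E ⇒ keep positive
Point 2:
  Latitude: 49.404′ = 0.823400°; total 75.823400
  hemisphere S, so the sign is −
  Lon: 38.7673′ = 0.646122°; total 54.646122
  W ⇒ negate
Point 3:
  Lat: 40.081′ = 0.668017°; total 59.668017
  N → positive
  λ: 42.148′ = 0.702467°; total 14.702467
  hemisphere W, so the sign is −
Point 4:
  φ: 52 + 43.283/60 = 52.721383
  hemisphere S, so the sign is −
  Lon: 58 + 28.41/60 = 58.473500
  E ⇒ keep positive
Point 5:
  Latitude: 0 + 57.04/60 = 0.950667
  hemisphere S, so the sign is −
  Lon: 31.32′ = 0.522000°; total 55.522000
  W → negative
Point 6:
  Latitude: 0 + 29.456/60 = 0.490933
  hemisphere S, so the sign is −
  λ: 52 + 8.63/60 = 52.143833
  E ⇒ keep positive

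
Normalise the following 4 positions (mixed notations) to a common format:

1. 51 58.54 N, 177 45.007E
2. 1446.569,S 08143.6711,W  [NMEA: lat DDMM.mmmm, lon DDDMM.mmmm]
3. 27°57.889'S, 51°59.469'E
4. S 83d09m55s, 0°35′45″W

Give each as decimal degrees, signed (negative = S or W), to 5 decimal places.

1. 51.97567, 177.75012
2. -14.77615, -81.72785
3. -27.96482, 51.99115
4. -83.16528, -0.59583

Point 1:
  Lat: 51 + 58.54/60 = 51.975667
  N → positive
  Lon: 177 + 45.007/60 = 177.750117
  E ⇒ keep positive
Point 2:
  Latitude: split at 2 digits → 14° and 46.569′; 14 + 46.569/60 = 14.776150
  S ⇒ negate
  λ: split at 3 digits → 081° and 43.6711′; 81 + 43.6711/60 = 81.727852
  W → negative
Point 3:
  Lat: 57.889′ = 0.964817°; total 27.964817
  S → negative
  Lon: 51 + 59.469/60 = 51.991150
  E ⇒ keep positive
Point 4:
  φ: 9′ + 55″ = 9.91667′; 83 + 9.91667/60 = 83.165278
  S → negative
  Lon: 0° + 35/60 + 45/3600 = 0 + 0.583333 + 0.012500 = 0.595833
  hemisphere W, so the sign is −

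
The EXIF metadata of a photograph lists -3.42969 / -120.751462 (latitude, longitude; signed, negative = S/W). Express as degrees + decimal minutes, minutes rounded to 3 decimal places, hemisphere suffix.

3° 25.781′ S, 120° 45.088′ W

Latitude is negative → S; |value| = 3.429690
Lat: minutes = (3.429690 − 3) × 60 = 25.78140
Longitude is negative → W; |value| = 120.751462
Longitude: fractional part 0.751462 → 45.08772 minutes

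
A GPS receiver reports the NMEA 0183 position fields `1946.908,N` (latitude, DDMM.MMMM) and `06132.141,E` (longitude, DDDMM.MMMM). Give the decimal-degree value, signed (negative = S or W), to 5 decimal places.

Latitude: degrees = first 2 digits = 19, minutes = 46.908; 19 + 46.908/60 = 19.781800
N ⇒ keep positive
λ: split at 3 digits → 061° and 32.141′; 61 + 32.141/60 = 61.535683
E → positive

19.78180, 61.53568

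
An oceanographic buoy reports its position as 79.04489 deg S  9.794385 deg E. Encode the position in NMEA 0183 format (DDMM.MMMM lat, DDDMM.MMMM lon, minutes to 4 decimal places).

Lat: minutes = (79.044890 − 79) × 60 = 2.693400
Longitude: fractional part 0.794385 → 47.663100 minutes

7902.6934,S / 00947.6631,E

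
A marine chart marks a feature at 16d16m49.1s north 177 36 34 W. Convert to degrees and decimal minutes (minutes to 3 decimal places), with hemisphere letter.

Lat: seconds/60 = 0.81833; minutes = 16 + 0.81833 = 16.81833
λ: seconds/60 = 0.56667; minutes = 36 + 0.56667 = 36.56667

16° 16.818′ N, 177° 36.567′ W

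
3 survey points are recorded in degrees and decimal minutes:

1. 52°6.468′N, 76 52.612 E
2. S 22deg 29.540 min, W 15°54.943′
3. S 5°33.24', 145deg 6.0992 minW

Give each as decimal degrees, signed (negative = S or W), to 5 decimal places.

1. 52.10780, 76.87687
2. -22.49233, -15.91572
3. -5.55400, -145.10165

Point 1:
  Lat: 6.468′ = 0.107800°; total 52.107800
  N ⇒ keep positive
  Longitude: 52.612′ = 0.876867°; total 76.876867
  E ⇒ keep positive
Point 2:
  Lat: 29.54′ = 0.492333°; total 22.492333
  hemisphere S, so the sign is −
  Longitude: 54.943′ = 0.915717°; total 15.915717
  W → negative
Point 3:
  φ: 5 + 33.24/60 = 5.554000
  S → negative
  Lon: 145 + 6.0992/60 = 145.101653
  W → negative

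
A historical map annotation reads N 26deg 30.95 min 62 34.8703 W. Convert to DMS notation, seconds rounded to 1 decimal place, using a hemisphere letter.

26°30′57.0″ N, 62°34′52.2″ W

Lat: fractional minutes 0.95000 × 60 = 57.000″
λ: 34.87030′ → 34′ and 0.87030 × 60 = 52.218″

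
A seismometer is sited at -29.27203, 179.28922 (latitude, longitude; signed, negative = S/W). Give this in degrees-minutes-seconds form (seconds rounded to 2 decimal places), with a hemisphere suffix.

29°16′19.31″ S, 179°17′21.19″ E

Latitude is negative → S; |value| = 29.272030
Latitude: 0.272030° → 16.32180′; 0.32180 × 60 = 19.3080″
Lon: whole degrees 179; 17.35320′ → 17′ and 21.1920″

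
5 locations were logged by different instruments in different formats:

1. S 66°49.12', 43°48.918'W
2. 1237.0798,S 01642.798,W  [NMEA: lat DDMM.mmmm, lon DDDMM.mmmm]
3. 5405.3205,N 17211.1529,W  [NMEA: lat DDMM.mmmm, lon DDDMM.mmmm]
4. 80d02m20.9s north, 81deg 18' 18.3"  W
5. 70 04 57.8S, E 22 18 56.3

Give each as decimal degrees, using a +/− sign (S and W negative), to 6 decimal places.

Point 1:
  φ: 66 + 49.12/60 = 66.8186667
  S → negative
  Longitude: 48.918′ = 0.815300°; total 43.8153000
  hemisphere W, so the sign is −
Point 2:
  Lat: split at 2 digits → 12° and 37.0798′; 12 + 37.0798/60 = 12.6179967
  hemisphere S, so the sign is −
  Lon: degrees = first 3 digits = 16, minutes = 42.798; 16 + 42.798/60 = 16.7133000
  W ⇒ negate
Point 3:
  Lat: degrees = first 2 digits = 54, minutes = 5.3205; 54 + 5.3205/60 = 54.0886750
  N ⇒ keep positive
  Longitude: degrees = first 3 digits = 172, minutes = 11.1529; 172 + 11.1529/60 = 172.1858817
  W → negative
Point 4:
  φ: 80° + 2/60 + 20.9/3600 = 80 + 0.033333 + 0.005806 = 80.0391389
  N → positive
  Longitude: 18′ + 18.3″ = 18.30500′; 81 + 18.30500/60 = 81.3050833
  W ⇒ negate
Point 5:
  Lat: 70 + 4/60 + 57.8/3600 = 70.0827222
  S → negative
  Lon: 18′ + 56.3″ = 18.93833′; 22 + 18.93833/60 = 22.3156389
  E ⇒ keep positive

1. -66.818667, -43.815300
2. -12.617997, -16.713300
3. 54.088675, -172.185882
4. 80.039139, -81.305083
5. -70.082722, 22.315639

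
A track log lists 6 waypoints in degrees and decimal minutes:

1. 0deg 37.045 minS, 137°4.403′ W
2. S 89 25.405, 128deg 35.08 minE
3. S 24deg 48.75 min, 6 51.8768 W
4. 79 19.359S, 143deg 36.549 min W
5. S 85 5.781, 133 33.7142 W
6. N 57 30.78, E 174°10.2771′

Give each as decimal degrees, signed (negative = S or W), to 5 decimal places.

Point 1:
  Latitude: 0 + 37.045/60 = 0.617417
  S → negative
  Longitude: 137 + 4.403/60 = 137.073383
  W ⇒ negate
Point 2:
  Latitude: 89 + 25.405/60 = 89.423417
  S → negative
  Lon: 35.08′ = 0.584667°; total 128.584667
  E → positive
Point 3:
  Latitude: 48.75′ = 0.812500°; total 24.812500
  hemisphere S, so the sign is −
  Longitude: 51.8768′ = 0.864613°; total 6.864613
  hemisphere W, so the sign is −
Point 4:
  Latitude: 19.359′ = 0.322650°; total 79.322650
  hemisphere S, so the sign is −
  Longitude: 36.549′ = 0.609150°; total 143.609150
  W ⇒ negate
Point 5:
  φ: 5.781′ = 0.096350°; total 85.096350
  S ⇒ negate
  Longitude: 33.7142′ = 0.561903°; total 133.561903
  W ⇒ negate
Point 6:
  φ: 57 + 30.78/60 = 57.513000
  N → positive
  Longitude: 174 + 10.2771/60 = 174.171285
  E → positive

1. -0.61742, -137.07338
2. -89.42342, 128.58467
3. -24.81250, -6.86461
4. -79.32265, -143.60915
5. -85.09635, -133.56190
6. 57.51300, 174.17129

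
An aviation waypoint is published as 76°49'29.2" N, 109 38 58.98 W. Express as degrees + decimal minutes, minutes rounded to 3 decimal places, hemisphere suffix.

Latitude: seconds/60 = 0.48667; minutes = 49 + 0.48667 = 49.48667
Lon: 38 + 58.98/60 = 38.98300′

76° 49.487′ N, 109° 38.983′ W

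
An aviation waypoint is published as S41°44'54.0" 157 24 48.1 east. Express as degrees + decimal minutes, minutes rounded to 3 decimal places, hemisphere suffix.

φ: 44 + 54/60 = 44.90000′
Lon: seconds/60 = 0.80167; minutes = 24 + 0.80167 = 24.80167

41° 44.900′ S, 157° 24.802′ E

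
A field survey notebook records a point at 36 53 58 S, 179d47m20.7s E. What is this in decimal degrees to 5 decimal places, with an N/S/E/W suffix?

36.89944° S, 179.78908° E

φ: 53′ + 58″ = 53.96667′; 36 + 53.96667/60 = 36.899444
λ: 179 + 47/60 + 20.7/3600 = 179.789083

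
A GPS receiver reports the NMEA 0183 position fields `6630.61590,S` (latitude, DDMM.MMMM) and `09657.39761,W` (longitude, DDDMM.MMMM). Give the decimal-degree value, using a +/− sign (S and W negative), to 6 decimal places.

Lat: degrees = first 2 digits = 66, minutes = 30.6159; 66 + 30.6159/60 = 66.5102650
S ⇒ negate
Lon: split at 3 digits → 096° and 57.39761′; 96 + 57.39761/60 = 96.9566268
hemisphere W, so the sign is −

-66.510265, -96.956627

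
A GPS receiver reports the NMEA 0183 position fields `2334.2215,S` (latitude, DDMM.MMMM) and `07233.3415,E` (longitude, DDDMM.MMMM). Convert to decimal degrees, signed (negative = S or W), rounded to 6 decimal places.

-23.570358, 72.555692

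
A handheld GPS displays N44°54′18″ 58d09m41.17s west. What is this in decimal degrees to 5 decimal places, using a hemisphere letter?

φ: 44° + 54/60 + 18/3600 = 44 + 0.900000 + 0.005000 = 44.905000
Longitude: 9′ + 41.17″ = 9.68617′; 58 + 9.68617/60 = 58.161436

44.90500° N, 58.16144° W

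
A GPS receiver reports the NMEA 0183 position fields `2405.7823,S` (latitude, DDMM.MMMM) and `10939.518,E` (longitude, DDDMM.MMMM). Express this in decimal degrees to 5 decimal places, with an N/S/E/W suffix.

Latitude: split at 2 digits → 24° and 5.7823′; 24 + 5.7823/60 = 24.096372
Longitude: split at 3 digits → 109° and 39.518′; 109 + 39.518/60 = 109.658633

24.09637° S, 109.65863° E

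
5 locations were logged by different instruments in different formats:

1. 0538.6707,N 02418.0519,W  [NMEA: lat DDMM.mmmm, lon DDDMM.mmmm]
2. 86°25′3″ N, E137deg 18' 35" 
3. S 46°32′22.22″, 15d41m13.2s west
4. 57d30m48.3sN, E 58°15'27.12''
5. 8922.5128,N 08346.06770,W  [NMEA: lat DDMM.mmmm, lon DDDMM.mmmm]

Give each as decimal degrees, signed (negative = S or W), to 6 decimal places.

1. 5.644512, -24.300865
2. 86.417500, 137.309722
3. -46.539506, -15.687000
4. 57.513417, 58.257533
5. 89.375213, -83.767795

Point 1:
  Lat: split at 2 digits → 05° and 38.6707′; 5 + 38.6707/60 = 5.6445117
  N → positive
  Lon: split at 3 digits → 024° and 18.0519′; 24 + 18.0519/60 = 24.3008650
  W → negative
Point 2:
  Latitude: 86° + 25/60 + 3/3600 = 86 + 0.416667 + 0.000833 = 86.4175000
  N → positive
  Longitude: 137° + 18/60 + 35/3600 = 137 + 0.300000 + 0.009722 = 137.3097222
  E → positive
Point 3:
  Lat: 46° + 32/60 + 22.22/3600 = 46 + 0.533333 + 0.006172 = 46.5395056
  S → negative
  λ: 15° + 41/60 + 13.2/3600 = 15 + 0.683333 + 0.003667 = 15.6870000
  hemisphere W, so the sign is −
Point 4:
  Lat: 57° + 30/60 + 48.3/3600 = 57 + 0.500000 + 0.013417 = 57.5134167
  N ⇒ keep positive
  Longitude: 58° + 15/60 + 27.12/3600 = 58 + 0.250000 + 0.007533 = 58.2575333
  E ⇒ keep positive
Point 5:
  Lat: split at 2 digits → 89° and 22.5128′; 89 + 22.5128/60 = 89.3752133
  N ⇒ keep positive
  Longitude: split at 3 digits → 083° and 46.0677′; 83 + 46.0677/60 = 83.7677950
  hemisphere W, so the sign is −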